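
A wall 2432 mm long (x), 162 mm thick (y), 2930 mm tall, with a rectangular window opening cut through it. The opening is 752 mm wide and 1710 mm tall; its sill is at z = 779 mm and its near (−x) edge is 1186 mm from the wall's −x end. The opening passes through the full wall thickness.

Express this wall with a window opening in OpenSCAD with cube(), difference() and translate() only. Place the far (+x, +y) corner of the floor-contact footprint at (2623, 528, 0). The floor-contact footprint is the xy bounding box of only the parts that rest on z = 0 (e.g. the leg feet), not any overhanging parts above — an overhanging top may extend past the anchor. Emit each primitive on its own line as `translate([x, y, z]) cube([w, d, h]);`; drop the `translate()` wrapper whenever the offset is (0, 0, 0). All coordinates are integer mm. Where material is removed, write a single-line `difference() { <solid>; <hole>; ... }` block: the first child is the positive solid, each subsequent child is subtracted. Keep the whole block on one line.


difference() { translate([191, 366, 0]) cube([2432, 162, 2930]); translate([1377, 366, 779]) cube([752, 162, 1710]); }


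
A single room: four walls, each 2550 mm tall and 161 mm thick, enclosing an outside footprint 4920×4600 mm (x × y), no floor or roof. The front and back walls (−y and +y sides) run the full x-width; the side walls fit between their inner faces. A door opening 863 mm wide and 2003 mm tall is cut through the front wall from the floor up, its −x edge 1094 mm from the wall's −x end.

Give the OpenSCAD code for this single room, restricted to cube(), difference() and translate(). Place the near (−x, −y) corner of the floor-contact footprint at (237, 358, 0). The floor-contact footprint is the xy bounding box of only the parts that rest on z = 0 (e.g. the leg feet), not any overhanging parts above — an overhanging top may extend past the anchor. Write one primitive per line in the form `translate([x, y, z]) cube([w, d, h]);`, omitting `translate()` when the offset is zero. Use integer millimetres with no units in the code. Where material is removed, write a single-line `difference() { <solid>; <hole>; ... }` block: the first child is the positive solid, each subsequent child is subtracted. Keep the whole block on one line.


difference() { translate([237, 358, 0]) cube([4920, 161, 2550]); translate([1331, 358, 0]) cube([863, 161, 2003]); }
translate([237, 4797, 0]) cube([4920, 161, 2550]);
translate([237, 519, 0]) cube([161, 4278, 2550]);
translate([4996, 519, 0]) cube([161, 4278, 2550]);


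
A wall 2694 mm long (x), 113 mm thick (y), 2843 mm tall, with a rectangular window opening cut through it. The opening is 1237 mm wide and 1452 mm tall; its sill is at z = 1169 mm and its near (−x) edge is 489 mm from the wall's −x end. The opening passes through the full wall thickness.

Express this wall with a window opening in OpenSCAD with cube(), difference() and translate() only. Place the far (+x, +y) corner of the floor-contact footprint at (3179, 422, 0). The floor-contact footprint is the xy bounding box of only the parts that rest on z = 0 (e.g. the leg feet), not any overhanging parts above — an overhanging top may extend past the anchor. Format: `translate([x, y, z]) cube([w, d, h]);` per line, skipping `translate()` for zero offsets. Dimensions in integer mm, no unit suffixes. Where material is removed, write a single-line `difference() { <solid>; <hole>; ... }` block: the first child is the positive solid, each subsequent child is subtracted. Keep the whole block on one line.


difference() { translate([485, 309, 0]) cube([2694, 113, 2843]); translate([974, 309, 1169]) cube([1237, 113, 1452]); }


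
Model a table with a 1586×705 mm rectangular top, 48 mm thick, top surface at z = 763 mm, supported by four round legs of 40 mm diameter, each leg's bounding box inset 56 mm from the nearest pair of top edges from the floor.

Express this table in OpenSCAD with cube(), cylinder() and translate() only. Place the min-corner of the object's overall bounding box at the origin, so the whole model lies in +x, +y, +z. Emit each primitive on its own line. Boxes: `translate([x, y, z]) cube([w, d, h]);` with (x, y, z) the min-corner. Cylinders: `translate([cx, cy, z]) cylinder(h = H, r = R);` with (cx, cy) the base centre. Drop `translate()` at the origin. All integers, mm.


translate([0, 0, 715]) cube([1586, 705, 48]);
translate([76, 76, 0]) cylinder(h = 715, r = 20);
translate([1510, 76, 0]) cylinder(h = 715, r = 20);
translate([76, 629, 0]) cylinder(h = 715, r = 20);
translate([1510, 629, 0]) cylinder(h = 715, r = 20);


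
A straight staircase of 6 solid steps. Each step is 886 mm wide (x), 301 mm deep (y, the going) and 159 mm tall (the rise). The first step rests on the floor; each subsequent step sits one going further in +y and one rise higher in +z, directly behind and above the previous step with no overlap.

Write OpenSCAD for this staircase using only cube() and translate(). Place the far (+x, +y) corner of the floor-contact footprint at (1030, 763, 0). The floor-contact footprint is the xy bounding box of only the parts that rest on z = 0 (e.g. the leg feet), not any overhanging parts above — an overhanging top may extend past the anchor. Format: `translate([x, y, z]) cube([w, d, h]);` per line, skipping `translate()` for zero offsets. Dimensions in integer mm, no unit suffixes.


translate([144, 462, 0]) cube([886, 301, 159]);
translate([144, 763, 159]) cube([886, 301, 159]);
translate([144, 1064, 318]) cube([886, 301, 159]);
translate([144, 1365, 477]) cube([886, 301, 159]);
translate([144, 1666, 636]) cube([886, 301, 159]);
translate([144, 1967, 795]) cube([886, 301, 159]);


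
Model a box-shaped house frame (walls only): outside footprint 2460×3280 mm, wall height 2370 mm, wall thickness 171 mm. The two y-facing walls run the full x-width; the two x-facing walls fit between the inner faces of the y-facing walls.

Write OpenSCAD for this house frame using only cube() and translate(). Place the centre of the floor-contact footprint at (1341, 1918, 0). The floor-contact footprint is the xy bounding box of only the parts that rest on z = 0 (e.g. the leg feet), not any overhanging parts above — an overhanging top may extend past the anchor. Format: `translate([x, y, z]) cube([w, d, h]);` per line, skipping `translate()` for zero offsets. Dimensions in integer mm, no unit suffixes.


translate([111, 278, 0]) cube([2460, 171, 2370]);
translate([111, 3387, 0]) cube([2460, 171, 2370]);
translate([111, 449, 0]) cube([171, 2938, 2370]);
translate([2400, 449, 0]) cube([171, 2938, 2370]);


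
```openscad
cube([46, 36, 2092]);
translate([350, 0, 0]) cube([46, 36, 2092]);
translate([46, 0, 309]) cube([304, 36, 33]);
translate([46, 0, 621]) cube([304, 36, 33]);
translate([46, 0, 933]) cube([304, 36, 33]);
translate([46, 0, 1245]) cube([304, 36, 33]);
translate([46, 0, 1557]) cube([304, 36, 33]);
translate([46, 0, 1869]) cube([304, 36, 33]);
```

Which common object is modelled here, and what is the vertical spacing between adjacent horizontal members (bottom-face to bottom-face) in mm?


A ladder. The rung spacing is 312 mm.

Two tall 46×36 posts with 6 short bars between them — a ladder. Adjacent rungs sit at z = 309 and z = 621, so the spacing is 621 − 309 = 312 mm.


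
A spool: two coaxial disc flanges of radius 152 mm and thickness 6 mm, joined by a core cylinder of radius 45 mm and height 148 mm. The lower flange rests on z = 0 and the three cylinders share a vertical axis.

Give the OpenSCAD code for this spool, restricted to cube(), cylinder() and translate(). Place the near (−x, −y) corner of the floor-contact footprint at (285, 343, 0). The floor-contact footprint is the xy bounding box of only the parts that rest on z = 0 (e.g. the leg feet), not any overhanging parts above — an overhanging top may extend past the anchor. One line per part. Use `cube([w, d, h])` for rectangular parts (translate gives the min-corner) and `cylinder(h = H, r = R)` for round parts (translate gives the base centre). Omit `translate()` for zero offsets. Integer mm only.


translate([437, 495, 0]) cylinder(h = 6, r = 152);
translate([437, 495, 6]) cylinder(h = 148, r = 45);
translate([437, 495, 154]) cylinder(h = 6, r = 152);


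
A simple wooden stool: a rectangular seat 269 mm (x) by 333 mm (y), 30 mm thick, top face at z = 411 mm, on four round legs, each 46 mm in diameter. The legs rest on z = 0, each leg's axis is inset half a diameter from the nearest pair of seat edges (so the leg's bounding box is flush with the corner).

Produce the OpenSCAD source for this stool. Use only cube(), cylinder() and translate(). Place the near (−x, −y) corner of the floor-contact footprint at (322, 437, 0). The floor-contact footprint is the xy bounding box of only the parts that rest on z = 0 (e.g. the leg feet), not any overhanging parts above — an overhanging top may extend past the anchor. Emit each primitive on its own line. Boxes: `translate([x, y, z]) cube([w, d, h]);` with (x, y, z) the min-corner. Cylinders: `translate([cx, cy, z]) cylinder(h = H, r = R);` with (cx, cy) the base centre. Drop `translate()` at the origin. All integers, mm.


// leg_h = 411 - 30 = 381
translate([322, 437, 381]) cube([269, 333, 30]);
translate([345, 460, 0]) cylinder(h = 381, r = 23);
translate([568, 460, 0]) cylinder(h = 381, r = 23);
translate([345, 747, 0]) cylinder(h = 381, r = 23);
translate([568, 747, 0]) cylinder(h = 381, r = 23);


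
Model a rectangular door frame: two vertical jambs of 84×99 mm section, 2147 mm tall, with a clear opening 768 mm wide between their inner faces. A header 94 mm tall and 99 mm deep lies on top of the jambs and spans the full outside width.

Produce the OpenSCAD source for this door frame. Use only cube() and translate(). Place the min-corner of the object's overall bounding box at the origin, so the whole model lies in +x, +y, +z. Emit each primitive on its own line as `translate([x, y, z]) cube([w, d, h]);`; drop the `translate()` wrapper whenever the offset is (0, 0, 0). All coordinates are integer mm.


cube([84, 99, 2147]);
translate([852, 0, 0]) cube([84, 99, 2147]);
translate([0, 0, 2147]) cube([936, 99, 94]);


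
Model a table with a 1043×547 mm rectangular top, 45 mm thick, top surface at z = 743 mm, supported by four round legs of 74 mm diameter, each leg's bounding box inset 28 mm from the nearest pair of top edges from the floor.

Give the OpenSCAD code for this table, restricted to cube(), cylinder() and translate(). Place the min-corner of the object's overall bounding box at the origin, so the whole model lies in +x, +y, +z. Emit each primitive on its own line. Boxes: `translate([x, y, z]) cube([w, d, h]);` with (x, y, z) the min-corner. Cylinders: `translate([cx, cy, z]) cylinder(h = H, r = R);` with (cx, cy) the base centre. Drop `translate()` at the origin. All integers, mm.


translate([0, 0, 698]) cube([1043, 547, 45]);
translate([65, 65, 0]) cylinder(h = 698, r = 37);
translate([978, 65, 0]) cylinder(h = 698, r = 37);
translate([65, 482, 0]) cylinder(h = 698, r = 37);
translate([978, 482, 0]) cylinder(h = 698, r = 37);


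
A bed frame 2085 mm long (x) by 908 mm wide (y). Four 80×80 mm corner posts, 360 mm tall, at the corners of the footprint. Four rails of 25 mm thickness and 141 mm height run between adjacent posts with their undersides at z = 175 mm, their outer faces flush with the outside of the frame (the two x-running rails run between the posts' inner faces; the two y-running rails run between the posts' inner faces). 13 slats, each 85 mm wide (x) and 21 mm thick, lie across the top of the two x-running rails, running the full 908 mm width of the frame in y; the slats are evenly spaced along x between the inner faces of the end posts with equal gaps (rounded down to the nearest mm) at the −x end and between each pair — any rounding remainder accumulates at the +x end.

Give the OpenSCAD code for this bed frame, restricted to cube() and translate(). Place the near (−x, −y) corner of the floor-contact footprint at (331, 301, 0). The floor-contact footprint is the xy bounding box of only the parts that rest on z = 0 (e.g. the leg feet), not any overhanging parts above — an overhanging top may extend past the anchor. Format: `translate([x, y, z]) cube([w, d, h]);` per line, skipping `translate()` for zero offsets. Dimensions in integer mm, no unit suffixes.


translate([331, 301, 0]) cube([80, 80, 360]);
translate([331, 1129, 0]) cube([80, 80, 360]);
translate([2336, 301, 0]) cube([80, 80, 360]);
translate([2336, 1129, 0]) cube([80, 80, 360]);
translate([411, 301, 175]) cube([1925, 25, 141]);
translate([411, 1184, 175]) cube([1925, 25, 141]);
translate([331, 381, 175]) cube([25, 748, 141]);
translate([2391, 381, 175]) cube([25, 748, 141]);
translate([469, 301, 316]) cube([85, 908, 21]);
translate([612, 301, 316]) cube([85, 908, 21]);
translate([755, 301, 316]) cube([85, 908, 21]);
translate([898, 301, 316]) cube([85, 908, 21]);
translate([1041, 301, 316]) cube([85, 908, 21]);
translate([1184, 301, 316]) cube([85, 908, 21]);
translate([1327, 301, 316]) cube([85, 908, 21]);
translate([1470, 301, 316]) cube([85, 908, 21]);
translate([1613, 301, 316]) cube([85, 908, 21]);
translate([1756, 301, 316]) cube([85, 908, 21]);
translate([1899, 301, 316]) cube([85, 908, 21]);
translate([2042, 301, 316]) cube([85, 908, 21]);
translate([2185, 301, 316]) cube([85, 908, 21]);


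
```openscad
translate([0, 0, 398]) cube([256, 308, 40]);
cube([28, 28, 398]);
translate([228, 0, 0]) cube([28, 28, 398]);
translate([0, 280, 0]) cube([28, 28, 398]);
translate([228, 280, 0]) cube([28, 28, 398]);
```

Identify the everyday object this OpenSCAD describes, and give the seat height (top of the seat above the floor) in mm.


A stool. The seat height is 438 mm.

A 256×308×40 slab at z = 398 on four corner posts — a stool. The seat top is 398 + 40 = 438 mm.


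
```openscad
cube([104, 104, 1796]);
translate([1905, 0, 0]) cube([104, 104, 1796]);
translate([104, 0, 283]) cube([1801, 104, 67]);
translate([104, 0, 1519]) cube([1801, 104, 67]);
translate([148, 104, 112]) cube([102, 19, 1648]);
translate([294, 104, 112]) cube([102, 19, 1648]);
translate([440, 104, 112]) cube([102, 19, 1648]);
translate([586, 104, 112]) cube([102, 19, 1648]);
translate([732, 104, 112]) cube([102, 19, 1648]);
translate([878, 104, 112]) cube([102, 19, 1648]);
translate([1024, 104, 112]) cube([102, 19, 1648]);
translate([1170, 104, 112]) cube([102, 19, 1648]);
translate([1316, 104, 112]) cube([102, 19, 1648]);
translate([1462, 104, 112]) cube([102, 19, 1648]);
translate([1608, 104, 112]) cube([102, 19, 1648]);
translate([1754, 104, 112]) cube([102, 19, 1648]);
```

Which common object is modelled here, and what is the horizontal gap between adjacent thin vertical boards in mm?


A fence section. The picket gap is 44 mm.

Two posts, two rails, 12 pickets — a fence section. Span 1801 mm holds 12 pickets of 102 mm with 13 equal gaps: ⌊(1801 − 12·102) / 13⌋ = 44 mm.


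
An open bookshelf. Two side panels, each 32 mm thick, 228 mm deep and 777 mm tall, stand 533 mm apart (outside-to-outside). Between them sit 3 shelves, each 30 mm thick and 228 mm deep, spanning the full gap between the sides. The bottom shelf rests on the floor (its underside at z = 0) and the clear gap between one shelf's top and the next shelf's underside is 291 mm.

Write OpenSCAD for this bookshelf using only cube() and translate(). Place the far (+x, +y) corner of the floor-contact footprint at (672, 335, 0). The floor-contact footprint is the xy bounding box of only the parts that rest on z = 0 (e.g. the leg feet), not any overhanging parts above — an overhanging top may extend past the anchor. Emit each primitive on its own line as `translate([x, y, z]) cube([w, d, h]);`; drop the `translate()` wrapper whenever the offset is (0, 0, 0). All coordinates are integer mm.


translate([139, 107, 0]) cube([32, 228, 777]);
translate([640, 107, 0]) cube([32, 228, 777]);
translate([171, 107, 0]) cube([469, 228, 30]);
translate([171, 107, 321]) cube([469, 228, 30]);
translate([171, 107, 642]) cube([469, 228, 30]);


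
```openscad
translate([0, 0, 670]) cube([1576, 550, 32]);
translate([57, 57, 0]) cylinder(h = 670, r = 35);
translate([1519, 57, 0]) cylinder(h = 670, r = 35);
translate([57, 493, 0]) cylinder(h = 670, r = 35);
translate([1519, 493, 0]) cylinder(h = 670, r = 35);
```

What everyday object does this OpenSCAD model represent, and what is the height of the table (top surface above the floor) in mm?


A table. The table height is 702 mm.

A 1576×550×32 slab sits at z = 670 on four Ø70 mm round legs — a table. The top surface is at 670 + 32 = 702 mm.


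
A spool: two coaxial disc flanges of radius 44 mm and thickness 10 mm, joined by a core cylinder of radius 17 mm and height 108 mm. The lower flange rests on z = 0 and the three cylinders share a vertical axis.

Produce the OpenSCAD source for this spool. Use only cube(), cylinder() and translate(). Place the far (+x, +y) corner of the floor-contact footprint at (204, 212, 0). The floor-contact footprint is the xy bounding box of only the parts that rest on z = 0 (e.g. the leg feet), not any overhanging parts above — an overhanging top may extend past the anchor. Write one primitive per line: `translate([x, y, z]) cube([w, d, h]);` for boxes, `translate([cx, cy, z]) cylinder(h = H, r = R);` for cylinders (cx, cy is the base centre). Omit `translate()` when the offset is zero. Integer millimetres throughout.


translate([160, 168, 0]) cylinder(h = 10, r = 44);
translate([160, 168, 10]) cylinder(h = 108, r = 17);
translate([160, 168, 118]) cylinder(h = 10, r = 44);


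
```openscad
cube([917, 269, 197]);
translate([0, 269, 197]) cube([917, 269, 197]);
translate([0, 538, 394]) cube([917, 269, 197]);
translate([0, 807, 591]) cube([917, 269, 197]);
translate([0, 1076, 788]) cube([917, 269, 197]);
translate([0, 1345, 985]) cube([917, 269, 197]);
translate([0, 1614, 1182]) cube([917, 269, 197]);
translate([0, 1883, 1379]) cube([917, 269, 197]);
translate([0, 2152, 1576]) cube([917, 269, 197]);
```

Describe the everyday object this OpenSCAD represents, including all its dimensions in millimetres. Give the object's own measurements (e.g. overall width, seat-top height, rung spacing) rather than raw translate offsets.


A straight staircase of 9 solid steps. Each step is 917 mm wide (x), 269 mm deep (y, the going) and 197 mm tall (the rise). The first step rests on the floor; each subsequent step sits one going further in +y and one rise higher in +z, directly behind and above the previous step with no overlap.


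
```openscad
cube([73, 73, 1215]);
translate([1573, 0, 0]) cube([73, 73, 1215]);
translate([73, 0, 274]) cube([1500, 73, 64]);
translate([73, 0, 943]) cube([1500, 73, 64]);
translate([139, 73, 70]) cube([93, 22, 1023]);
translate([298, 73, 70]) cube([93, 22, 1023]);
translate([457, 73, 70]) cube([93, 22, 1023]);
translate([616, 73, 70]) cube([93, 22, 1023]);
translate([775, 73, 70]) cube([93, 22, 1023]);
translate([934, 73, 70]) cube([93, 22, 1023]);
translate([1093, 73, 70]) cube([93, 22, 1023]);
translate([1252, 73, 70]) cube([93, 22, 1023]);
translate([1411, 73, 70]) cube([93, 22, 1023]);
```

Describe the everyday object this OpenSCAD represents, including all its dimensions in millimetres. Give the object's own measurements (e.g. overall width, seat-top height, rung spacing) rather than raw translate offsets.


A fence section. Two 73×73 mm posts, 1215 mm tall, stand on the floor with a clear span of 1500 mm between their inner faces. Two horizontal rails of 73×64 mm section span the gap between the posts with their undersides at z = 274 mm and z = 943 mm, flush with the posts' −y face. 9 pickets, each 93 mm wide, 22 mm thick and 1023 mm tall, are fixed to the +y face of the rails with their bottoms at z = 70 mm, spaced across the span with a 66 mm gap after the −x post and between neighbouring pickets, with 69 mm left before the +x post.


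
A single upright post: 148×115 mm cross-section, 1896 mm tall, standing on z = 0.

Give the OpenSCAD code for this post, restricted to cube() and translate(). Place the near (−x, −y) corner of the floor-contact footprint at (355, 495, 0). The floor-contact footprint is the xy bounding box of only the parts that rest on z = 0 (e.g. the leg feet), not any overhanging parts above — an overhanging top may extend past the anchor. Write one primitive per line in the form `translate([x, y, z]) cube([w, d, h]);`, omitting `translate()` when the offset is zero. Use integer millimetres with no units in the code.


translate([355, 495, 0]) cube([148, 115, 1896]);


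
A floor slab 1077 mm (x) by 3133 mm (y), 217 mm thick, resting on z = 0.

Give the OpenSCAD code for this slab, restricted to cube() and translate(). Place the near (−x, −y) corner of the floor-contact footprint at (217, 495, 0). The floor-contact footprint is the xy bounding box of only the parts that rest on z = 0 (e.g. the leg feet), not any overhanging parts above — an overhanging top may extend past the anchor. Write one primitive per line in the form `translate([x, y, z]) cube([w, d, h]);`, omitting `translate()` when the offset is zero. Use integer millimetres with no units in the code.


translate([217, 495, 0]) cube([1077, 3133, 217]);


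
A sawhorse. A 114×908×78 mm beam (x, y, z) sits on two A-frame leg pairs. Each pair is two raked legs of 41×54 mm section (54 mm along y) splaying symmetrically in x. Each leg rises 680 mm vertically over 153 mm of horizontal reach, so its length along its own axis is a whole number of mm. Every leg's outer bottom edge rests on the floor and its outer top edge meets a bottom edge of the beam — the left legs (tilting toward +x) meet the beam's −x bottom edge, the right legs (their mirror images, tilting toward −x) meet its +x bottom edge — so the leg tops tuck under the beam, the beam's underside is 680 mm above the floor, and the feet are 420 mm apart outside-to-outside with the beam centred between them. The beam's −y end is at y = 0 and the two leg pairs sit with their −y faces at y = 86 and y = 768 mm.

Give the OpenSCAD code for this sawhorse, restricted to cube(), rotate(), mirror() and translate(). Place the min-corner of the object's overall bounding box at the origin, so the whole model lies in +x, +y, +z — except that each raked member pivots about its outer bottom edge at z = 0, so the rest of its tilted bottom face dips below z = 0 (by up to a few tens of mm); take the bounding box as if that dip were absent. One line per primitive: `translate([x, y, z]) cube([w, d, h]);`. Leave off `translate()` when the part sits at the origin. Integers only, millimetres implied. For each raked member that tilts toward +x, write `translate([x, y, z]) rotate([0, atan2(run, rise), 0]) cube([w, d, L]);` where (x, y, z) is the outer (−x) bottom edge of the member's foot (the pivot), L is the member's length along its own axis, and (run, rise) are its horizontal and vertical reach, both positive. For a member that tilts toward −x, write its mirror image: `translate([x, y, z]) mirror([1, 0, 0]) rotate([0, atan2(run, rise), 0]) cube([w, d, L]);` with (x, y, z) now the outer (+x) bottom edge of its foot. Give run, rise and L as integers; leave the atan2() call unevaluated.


translate([153, 0, 680]) cube([114, 908, 78]);
translate([0, 86, 0]) rotate([0, atan2(153, 680), 0]) cube([41, 54, 697]);
translate([420, 86, 0]) mirror([1, 0, 0]) rotate([0, atan2(153, 680), 0]) cube([41, 54, 697]);
translate([0, 768, 0]) rotate([0, atan2(153, 680), 0]) cube([41, 54, 697]);
translate([420, 768, 0]) mirror([1, 0, 0]) rotate([0, atan2(153, 680), 0]) cube([41, 54, 697]);


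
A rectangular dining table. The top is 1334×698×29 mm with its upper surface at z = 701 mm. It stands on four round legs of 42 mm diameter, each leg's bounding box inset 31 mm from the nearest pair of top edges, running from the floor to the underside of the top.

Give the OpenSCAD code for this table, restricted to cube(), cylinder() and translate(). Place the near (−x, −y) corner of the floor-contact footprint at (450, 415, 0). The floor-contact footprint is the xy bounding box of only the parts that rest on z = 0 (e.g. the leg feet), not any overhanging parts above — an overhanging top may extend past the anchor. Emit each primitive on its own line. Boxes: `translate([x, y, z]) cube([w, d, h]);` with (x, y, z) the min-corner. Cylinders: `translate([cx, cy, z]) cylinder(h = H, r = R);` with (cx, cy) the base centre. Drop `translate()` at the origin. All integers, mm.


translate([419, 384, 672]) cube([1334, 698, 29]);
translate([471, 436, 0]) cylinder(h = 672, r = 21);
translate([1701, 436, 0]) cylinder(h = 672, r = 21);
translate([471, 1030, 0]) cylinder(h = 672, r = 21);
translate([1701, 1030, 0]) cylinder(h = 672, r = 21);


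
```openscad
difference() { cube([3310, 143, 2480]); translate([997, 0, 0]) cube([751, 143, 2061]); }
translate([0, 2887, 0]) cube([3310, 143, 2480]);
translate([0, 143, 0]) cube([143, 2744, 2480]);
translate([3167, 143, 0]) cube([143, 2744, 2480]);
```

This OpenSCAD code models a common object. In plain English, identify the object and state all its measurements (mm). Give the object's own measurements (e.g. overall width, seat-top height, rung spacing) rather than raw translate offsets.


A single room: four walls, each 2480 mm tall and 143 mm thick, enclosing an outside footprint 3310×3030 mm (x × y), no floor or roof. The front and back walls (−y and +y sides) run the full x-width; the side walls fit between their inner faces. A door opening 751 mm wide and 2061 mm tall is cut through the front wall from the floor up, its −x edge 997 mm from the wall's −x end.


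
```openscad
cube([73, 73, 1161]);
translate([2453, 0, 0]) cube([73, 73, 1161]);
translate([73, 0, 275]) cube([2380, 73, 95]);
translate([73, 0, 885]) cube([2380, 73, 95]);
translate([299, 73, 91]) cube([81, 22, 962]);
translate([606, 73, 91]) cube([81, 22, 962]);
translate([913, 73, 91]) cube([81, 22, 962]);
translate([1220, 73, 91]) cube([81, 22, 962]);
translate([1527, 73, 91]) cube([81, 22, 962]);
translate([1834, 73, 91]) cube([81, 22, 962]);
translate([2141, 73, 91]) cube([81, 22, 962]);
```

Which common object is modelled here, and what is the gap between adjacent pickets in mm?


A fence section. The picket gap is 226 mm.

Two posts, two rails, 7 pickets — a fence section. Span 2380 mm holds 7 pickets of 81 mm with 8 equal gaps: ⌊(2380 − 7·81) / 8⌋ = 226 mm.


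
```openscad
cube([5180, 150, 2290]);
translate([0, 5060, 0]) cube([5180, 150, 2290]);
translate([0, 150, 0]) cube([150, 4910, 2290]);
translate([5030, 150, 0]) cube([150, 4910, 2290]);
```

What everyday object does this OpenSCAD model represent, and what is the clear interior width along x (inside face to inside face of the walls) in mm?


A house (or room) frame. The interior width is 4880 mm.

Four 2290 mm walls enclosing a rectangle with no floor or roof — a room or house frame. Outside width is 5180 mm and wall thickness is 150 mm, so the interior width is 5180 − 2 × 150 = 4880 mm.


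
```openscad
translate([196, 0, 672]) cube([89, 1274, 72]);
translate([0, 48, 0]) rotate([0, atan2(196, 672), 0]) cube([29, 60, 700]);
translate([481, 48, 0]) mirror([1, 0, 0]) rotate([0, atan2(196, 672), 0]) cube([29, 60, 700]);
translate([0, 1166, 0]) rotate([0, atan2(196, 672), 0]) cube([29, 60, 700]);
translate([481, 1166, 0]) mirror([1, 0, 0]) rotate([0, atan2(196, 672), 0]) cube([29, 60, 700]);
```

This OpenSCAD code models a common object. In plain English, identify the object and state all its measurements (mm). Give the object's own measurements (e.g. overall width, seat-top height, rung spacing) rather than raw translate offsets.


A sawhorse. A 89×1274×72 mm beam (x, y, z) sits on two A-frame leg pairs. Each pair is two raked legs of 29×60 mm section (60 mm along y) splaying symmetrically in x. Each leg rises 672 mm vertically over 196 mm of horizontal reach and is 700 mm long along its own axis. Every leg's outer bottom edge rests on the floor and its outer top edge meets a bottom edge of the beam — the left legs (tilting toward +x) meet the beam's −x bottom edge, the right legs (their mirror images, tilting toward −x) meet its +x bottom edge — so the leg tops tuck under the beam, the beam's underside is 672 mm above the floor, and the feet are 481 mm apart outside-to-outside with the beam centred between them. The two leg pairs are set in 48 mm from either end of the beam.


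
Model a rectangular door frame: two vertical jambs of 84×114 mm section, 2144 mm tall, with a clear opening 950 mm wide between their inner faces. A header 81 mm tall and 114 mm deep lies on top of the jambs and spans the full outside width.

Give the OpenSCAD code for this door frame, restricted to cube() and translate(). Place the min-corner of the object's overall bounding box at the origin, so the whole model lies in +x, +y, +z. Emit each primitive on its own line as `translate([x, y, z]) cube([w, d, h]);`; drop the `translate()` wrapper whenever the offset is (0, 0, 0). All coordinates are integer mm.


cube([84, 114, 2144]);
translate([1034, 0, 0]) cube([84, 114, 2144]);
translate([0, 0, 2144]) cube([1118, 114, 81]);


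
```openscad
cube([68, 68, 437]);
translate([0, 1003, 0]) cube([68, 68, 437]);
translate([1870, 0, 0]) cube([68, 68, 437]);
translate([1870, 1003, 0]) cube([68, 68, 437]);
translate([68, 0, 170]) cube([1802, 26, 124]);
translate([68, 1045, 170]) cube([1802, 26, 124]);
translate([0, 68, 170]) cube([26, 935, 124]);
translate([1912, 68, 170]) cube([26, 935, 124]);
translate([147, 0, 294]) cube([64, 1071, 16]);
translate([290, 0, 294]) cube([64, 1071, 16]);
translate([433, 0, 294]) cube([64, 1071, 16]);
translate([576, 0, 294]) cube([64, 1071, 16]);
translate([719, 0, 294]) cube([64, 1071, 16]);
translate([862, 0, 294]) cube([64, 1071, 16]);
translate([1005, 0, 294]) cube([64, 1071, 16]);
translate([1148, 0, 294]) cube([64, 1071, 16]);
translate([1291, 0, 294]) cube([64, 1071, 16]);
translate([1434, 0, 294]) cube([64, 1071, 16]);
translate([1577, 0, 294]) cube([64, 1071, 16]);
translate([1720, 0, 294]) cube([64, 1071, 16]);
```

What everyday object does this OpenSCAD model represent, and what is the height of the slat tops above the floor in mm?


A bed frame. The slat-top height is 310 mm.

Four posts, four rails, and a row of slats — a bed frame. Slats sit on the rails at z = 170 + 124 = 294; with slat thickness 16, the top is 310 mm.


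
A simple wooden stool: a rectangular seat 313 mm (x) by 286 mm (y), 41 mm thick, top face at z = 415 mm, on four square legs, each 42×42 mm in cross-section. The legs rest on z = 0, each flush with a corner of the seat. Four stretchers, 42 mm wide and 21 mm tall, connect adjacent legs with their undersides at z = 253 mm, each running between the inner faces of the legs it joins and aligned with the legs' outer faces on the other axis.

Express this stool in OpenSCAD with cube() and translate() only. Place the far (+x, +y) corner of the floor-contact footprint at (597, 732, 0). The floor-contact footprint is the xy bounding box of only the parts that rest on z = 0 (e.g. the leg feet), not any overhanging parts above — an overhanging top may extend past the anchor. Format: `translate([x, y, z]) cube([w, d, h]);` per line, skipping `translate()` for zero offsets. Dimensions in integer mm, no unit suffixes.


// leg_h = 415 - 41 = 374
// stretcher span = 313 - 2*42 = 229
translate([284, 446, 374]) cube([313, 286, 41]);
translate([284, 446, 0]) cube([42, 42, 374]);
translate([555, 446, 0]) cube([42, 42, 374]);
translate([284, 690, 0]) cube([42, 42, 374]);
translate([555, 690, 0]) cube([42, 42, 374]);
translate([326, 446, 253]) cube([229, 42, 21]);
translate([326, 690, 253]) cube([229, 42, 21]);
translate([284, 488, 253]) cube([42, 202, 21]);
translate([555, 488, 253]) cube([42, 202, 21]);


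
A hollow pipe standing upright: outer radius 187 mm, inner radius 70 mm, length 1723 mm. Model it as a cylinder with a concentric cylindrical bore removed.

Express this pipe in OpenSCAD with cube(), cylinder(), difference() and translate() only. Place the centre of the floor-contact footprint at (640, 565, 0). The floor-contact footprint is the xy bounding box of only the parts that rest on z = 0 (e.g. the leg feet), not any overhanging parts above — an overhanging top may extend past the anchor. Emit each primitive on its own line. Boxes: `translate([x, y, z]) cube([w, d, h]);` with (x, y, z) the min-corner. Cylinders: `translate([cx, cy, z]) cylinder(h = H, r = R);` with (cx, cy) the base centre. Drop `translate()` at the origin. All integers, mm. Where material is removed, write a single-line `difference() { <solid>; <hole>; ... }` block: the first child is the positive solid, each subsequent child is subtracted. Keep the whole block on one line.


difference() { translate([640, 565, 0]) cylinder(h = 1723, r = 187); translate([640, 565, 0]) cylinder(h = 1723, r = 70); }


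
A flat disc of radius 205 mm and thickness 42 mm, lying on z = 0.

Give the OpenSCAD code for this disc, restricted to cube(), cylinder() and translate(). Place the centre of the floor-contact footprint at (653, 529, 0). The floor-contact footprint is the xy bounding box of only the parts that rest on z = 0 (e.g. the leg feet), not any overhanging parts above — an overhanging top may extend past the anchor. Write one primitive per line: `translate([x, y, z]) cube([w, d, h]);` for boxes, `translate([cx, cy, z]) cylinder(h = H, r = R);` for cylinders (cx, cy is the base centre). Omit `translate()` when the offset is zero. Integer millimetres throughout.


translate([653, 529, 0]) cylinder(h = 42, r = 205);


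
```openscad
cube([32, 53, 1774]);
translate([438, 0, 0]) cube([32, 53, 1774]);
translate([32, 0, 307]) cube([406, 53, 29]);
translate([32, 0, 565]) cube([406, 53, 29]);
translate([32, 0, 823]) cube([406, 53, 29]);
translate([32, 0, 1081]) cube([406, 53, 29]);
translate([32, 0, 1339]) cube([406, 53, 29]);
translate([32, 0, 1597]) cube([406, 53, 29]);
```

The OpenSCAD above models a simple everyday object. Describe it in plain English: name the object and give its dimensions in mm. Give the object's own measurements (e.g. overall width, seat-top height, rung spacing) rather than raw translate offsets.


A straight ladder. Two 32×53 mm vertical rails, 1774 mm tall, stand 470 mm apart (outside-to-outside) with their front faces coplanar on the −y side. 6 rungs, each 53 mm deep and 29 mm tall, span between the inner faces of the rails, front faces flush with the rails. The lowest rung's underside is at z = 307 mm and rungs are spaced 258 mm apart (underside to underside).


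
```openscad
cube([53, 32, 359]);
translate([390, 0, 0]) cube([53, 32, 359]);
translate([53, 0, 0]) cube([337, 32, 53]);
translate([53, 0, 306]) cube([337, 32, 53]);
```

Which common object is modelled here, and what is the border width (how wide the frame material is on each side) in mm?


A picture frame. The border width is 53 mm.

Four thin pieces enclosing a rectangular opening — a picture frame. The two full-height stiles are 359 mm tall; the top rail sits at z = 306 and is 53 mm tall, so the border above the opening is 359 − 306 = 53 mm, matching the stile x-width.


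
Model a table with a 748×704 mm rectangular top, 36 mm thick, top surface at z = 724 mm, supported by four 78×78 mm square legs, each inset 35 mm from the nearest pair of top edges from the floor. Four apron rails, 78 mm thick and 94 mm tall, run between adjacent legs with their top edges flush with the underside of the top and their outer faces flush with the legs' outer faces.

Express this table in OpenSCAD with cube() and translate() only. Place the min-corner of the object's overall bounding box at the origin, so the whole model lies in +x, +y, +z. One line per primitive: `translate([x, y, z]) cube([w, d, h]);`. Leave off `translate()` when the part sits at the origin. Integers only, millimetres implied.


translate([0, 0, 688]) cube([748, 704, 36]);
translate([35, 35, 0]) cube([78, 78, 688]);
translate([635, 35, 0]) cube([78, 78, 688]);
translate([35, 591, 0]) cube([78, 78, 688]);
translate([635, 591, 0]) cube([78, 78, 688]);
translate([113, 35, 594]) cube([522, 78, 94]);
translate([113, 591, 594]) cube([522, 78, 94]);
translate([35, 113, 594]) cube([78, 478, 94]);
translate([635, 113, 594]) cube([78, 478, 94]);


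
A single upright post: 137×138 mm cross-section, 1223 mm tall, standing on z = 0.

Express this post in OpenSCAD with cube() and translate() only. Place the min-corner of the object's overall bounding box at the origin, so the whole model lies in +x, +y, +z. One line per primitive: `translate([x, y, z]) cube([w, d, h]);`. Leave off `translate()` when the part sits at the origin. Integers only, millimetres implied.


cube([137, 138, 1223]);


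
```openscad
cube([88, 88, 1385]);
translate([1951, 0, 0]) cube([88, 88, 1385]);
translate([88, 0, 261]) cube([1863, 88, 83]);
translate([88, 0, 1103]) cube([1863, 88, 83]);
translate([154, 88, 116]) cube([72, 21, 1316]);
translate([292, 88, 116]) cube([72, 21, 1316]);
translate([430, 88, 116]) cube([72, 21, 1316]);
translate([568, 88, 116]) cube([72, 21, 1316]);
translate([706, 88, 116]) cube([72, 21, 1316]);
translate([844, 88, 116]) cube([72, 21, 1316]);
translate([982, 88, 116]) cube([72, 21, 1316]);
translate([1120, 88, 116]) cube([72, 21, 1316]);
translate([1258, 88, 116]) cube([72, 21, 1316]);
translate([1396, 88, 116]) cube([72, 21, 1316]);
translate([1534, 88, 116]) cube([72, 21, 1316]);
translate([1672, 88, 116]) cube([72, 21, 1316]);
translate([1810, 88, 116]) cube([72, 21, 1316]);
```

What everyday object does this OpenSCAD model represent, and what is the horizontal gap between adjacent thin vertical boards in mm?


A fence section. The picket gap is 66 mm.

Two posts, two rails, 13 pickets — a fence section. Span 1863 mm holds 13 pickets of 72 mm with 14 equal gaps: ⌊(1863 − 13·72) / 14⌋ = 66 mm.


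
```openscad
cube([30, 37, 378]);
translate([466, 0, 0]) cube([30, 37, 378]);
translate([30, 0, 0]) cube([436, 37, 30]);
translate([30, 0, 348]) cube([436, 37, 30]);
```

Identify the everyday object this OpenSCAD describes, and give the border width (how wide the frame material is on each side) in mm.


A picture frame. The border width is 30 mm.

Four thin pieces enclosing a rectangular opening — a picture frame. The two full-height stiles are 378 mm tall; the top rail sits at z = 348 and is 30 mm tall, so the border above the opening is 378 − 348 = 30 mm, matching the stile x-width.


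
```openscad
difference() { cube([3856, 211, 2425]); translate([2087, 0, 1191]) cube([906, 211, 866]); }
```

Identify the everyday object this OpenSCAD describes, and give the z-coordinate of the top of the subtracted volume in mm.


A wall with a window opening. The window head height is 2057 mm.

A wall with a rectangular opening subtracted — a window. Sill at z = 1191, opening 866 mm tall, so the head is at 1191 + 866 = 2057 mm.


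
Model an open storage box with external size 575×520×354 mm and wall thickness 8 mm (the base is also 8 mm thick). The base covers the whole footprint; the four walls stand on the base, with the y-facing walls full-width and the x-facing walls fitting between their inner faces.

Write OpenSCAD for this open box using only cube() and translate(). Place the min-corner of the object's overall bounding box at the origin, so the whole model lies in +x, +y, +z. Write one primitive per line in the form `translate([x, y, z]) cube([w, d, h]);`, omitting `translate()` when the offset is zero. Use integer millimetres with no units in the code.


cube([575, 520, 8]);
translate([0, 0, 8]) cube([575, 8, 346]);
translate([0, 512, 8]) cube([575, 8, 346]);
translate([0, 8, 8]) cube([8, 504, 346]);
translate([567, 8, 8]) cube([8, 504, 346]);


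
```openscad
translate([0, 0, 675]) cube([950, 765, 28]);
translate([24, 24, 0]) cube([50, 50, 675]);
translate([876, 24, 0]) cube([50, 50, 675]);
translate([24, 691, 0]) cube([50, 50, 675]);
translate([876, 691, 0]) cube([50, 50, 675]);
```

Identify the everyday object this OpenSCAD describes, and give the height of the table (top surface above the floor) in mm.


A table. The table height is 703 mm.

A 950×765×28 slab sits at z = 675 on four 50 mm square posts — a table. The top surface is at 675 + 28 = 703 mm.
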